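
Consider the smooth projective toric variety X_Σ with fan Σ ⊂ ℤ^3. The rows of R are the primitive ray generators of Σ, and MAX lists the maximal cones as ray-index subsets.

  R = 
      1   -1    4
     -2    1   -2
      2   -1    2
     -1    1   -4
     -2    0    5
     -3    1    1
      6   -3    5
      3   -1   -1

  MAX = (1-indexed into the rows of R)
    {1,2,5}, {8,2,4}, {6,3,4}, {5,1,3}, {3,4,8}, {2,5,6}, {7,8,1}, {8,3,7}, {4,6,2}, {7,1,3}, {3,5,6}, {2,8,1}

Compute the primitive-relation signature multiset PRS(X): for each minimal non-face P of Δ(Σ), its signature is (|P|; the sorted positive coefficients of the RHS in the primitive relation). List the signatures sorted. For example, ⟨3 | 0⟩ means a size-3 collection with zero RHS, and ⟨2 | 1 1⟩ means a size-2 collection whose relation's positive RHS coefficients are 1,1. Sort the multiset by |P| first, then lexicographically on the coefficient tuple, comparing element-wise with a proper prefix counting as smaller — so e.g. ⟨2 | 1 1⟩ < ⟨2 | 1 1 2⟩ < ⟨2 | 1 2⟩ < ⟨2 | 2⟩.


Primitive collections (11):

  • {1,4}:  v_{1} + v_{4} = 0  →  sig = ⟨2 | 0⟩
  • {2,3}:  v_{2} + v_{3} = 0  →  sig = ⟨2 | 0⟩
  • {6,8}:  v_{6} + v_{8} = 0  →  sig = ⟨2 | 0⟩
  • {1,6}:  v_{1} + v_{6} = v_{5}  →  sig = ⟨2 | 1⟩
  • {4,5}:  v_{4} + v_{5} = v_{6}  →  sig = ⟨2 | 1⟩
  • {5,8}:  v_{5} + v_{8} = v_{1}  →  sig = ⟨2 | 1⟩
  • {2,7}:  v_{2} + v_{7} = v_{1} + v_{8}  →  sig = ⟨2 | 1 1⟩
  • {4,7}:  v_{4} + v_{7} = v_{3} + v_{8}  →  sig = ⟨2 | 1 1⟩
  • {6,7}:  v_{6} + v_{7} = v_{1} + v_{3}  →  sig = ⟨2 | 1 1⟩
  • {5,7}:  v_{5} + v_{7} = 2·v_{1} + v_{3}  →  sig = ⟨2 | 1 2⟩
  • {1,3,8}:  v_{1} + v_{3} + v_{8} = v_{7}  →  sig = ⟨3 | 1⟩

Hence PRS(X_Σ) =
    ⟨2 | 0⟩
    ⟨2 | 0⟩
    ⟨2 | 0⟩
    ⟨2 | 1⟩
    ⟨2 | 1⟩
    ⟨2 | 1⟩
    ⟨2 | 1 1⟩
    ⟨2 | 1 1⟩
    ⟨2 | 1 1⟩
    ⟨2 | 1 2⟩
    ⟨3 | 1⟩


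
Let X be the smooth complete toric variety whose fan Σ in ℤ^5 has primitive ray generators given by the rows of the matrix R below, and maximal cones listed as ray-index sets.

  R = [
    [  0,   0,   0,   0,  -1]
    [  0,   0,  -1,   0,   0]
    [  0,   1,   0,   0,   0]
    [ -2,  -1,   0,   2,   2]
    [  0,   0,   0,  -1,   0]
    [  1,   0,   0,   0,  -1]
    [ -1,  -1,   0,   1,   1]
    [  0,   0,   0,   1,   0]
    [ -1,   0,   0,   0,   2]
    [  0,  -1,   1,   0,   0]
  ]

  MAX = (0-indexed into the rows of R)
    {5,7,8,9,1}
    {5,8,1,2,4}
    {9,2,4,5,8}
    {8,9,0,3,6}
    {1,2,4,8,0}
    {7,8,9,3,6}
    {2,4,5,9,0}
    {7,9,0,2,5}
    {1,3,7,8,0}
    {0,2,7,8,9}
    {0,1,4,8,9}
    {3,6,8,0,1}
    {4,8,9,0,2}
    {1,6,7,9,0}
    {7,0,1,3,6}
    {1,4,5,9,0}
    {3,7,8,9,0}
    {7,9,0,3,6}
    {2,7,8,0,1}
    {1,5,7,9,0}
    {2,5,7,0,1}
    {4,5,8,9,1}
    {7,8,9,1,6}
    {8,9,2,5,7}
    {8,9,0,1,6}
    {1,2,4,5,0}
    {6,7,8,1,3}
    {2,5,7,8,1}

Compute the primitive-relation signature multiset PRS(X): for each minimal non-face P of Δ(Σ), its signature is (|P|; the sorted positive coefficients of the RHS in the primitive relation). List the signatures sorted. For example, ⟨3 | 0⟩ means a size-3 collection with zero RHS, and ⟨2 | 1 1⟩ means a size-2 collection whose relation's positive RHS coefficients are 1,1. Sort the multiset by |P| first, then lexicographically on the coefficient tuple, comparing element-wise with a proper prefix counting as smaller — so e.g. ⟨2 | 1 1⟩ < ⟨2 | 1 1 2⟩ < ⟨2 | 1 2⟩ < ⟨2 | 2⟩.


|primitive collections| = 12. Relations:

  P={4,7}:  v_{4} + v_{7} = 0 — sig = ⟨2 | 0⟩
  P={3,5}:  v_{3} + v_{5} = v_{6} + v_{7} — sig = ⟨2 | 1 1⟩
  P={2,6}:  v_{2} + v_{6} = v_{0} + v_{7} + v_{8} — sig = ⟨2 | 1 1 1⟩
  P={3,4}:  v_{3} + v_{4} = v_{0} + v_{6} + v_{8} — sig = ⟨2 | 1 1 1⟩
  P={5,6}:  v_{5} + v_{6} = v_{1} + v_{7} + v_{9} — sig = ⟨2 | 1 1 1⟩
  P={4,6}:  v_{4} + v_{6} = v_{0} + v_{1} + v_{8} + v_{9} — sig = ⟨2 | 1 1 1 1⟩
  P={2,3}:  v_{2} + v_{3} = 2·v_{0} + 2·v_{7} + 2·v_{8} — sig = ⟨2 | 2 2 2⟩
  P={0,5,8}:  v_{0} + v_{5} + v_{8} = 0 — sig = ⟨3 | 0⟩
  P={1,2,9}:  v_{1} + v_{2} + v_{9} = 0 — sig = ⟨3 | 0⟩
  P={1,3,9}:  v_{1} + v_{3} + v_{9} = 2·v_{6} — sig = ⟨3 | 2⟩
  P={0,6,7,8}:  v_{0} + v_{6} + v_{7} + v_{8} = v_{3} — sig = ⟨4 | 1⟩
  P={0,1,7,8,9}:  v_{0} + v_{1} + v_{7} + v_{8} + v_{9} = v_{6} — sig = ⟨5 | 1⟩

Sorted signature multiset PRS(X):
[⟨2 | 0⟩, ⟨2 | 1 1⟩, ⟨2 | 1 1 1⟩, ⟨2 | 1 1 1⟩, ⟨2 | 1 1 1⟩, ⟨2 | 1 1 1 1⟩, ⟨2 | 2 2 2⟩, ⟨3 | 0⟩, ⟨3 | 0⟩, ⟨3 | 2⟩, ⟨4 | 1⟩, ⟨5 | 1⟩]


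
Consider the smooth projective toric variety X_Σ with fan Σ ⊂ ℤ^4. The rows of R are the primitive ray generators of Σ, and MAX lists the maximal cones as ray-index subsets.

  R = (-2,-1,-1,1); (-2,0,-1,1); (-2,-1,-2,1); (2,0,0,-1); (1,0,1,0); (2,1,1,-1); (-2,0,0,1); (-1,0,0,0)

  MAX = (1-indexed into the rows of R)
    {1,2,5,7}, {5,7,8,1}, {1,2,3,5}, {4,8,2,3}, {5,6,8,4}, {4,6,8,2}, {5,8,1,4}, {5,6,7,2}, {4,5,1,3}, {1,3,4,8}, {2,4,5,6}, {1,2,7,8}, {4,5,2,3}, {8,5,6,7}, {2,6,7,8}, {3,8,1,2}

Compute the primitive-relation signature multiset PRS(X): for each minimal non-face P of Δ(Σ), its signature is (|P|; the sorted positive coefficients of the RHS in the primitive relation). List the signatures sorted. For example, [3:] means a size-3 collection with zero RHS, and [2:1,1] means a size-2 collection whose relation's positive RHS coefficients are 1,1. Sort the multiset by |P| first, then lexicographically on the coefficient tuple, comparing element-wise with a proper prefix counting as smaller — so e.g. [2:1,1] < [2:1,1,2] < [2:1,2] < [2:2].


|primitive collections| = 7. Relations:

  P = {1,6}:  v_{1} + v_{6} = 0  ⇒ sig = [2:]
  P = {4,7}:  v_{4} + v_{7} = 0  ⇒ sig = [2:]
  P = {3,6}:  v_{3} + v_{6} = v_{2} + v_{4}  ⇒ sig = [2:1,1]
  P = {3,7}:  v_{3} + v_{7} = v_{1} + v_{2}  ⇒ sig = [2:1,1]
  P = {1,2,4}:  v_{1} + v_{2} + v_{4} = v_{3}  ⇒ sig = [3:1]
  P = {2,5,8}:  v_{2} + v_{5} + v_{8} = v_{7}  ⇒ sig = [3:1]
  P = {3,5,8}:  v_{3} + v_{5} + v_{8} = v_{1}  ⇒ sig = [3:1]

so the primitive-relation signature multiset is
{ [2:] ×2,  [2:1,1] ×2,  [3:1] ×3 }


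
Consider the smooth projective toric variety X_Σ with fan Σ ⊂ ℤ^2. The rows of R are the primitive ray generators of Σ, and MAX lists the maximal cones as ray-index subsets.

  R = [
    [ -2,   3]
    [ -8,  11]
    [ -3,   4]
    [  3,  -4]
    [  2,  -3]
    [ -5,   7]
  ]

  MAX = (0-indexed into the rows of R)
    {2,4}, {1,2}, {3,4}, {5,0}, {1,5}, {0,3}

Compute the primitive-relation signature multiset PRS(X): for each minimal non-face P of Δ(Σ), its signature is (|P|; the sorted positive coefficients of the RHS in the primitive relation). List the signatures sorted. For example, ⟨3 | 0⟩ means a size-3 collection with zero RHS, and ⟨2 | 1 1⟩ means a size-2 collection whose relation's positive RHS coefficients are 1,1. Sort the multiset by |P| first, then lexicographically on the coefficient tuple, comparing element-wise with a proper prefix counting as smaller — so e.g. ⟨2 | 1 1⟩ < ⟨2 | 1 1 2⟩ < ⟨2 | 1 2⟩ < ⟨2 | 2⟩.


Δ(Σ) — 6 vertices, 9 min non-faces:

  P={0,4}:  v_{0} + v_{4} = 0 — sig = ⟨2 | 0⟩
  P={2,3}:  v_{2} + v_{3} = 0 — sig = ⟨2 | 0⟩
  P={0,2}:  v_{0} + v_{2} = v_{5} — sig = ⟨2 | 1⟩
  P={1,3}:  v_{1} + v_{3} = v_{5} — sig = ⟨2 | 1⟩
  P={2,5}:  v_{2} + v_{5} = v_{1} — sig = ⟨2 | 1⟩
  P={3,5}:  v_{3} + v_{5} = v_{0} — sig = ⟨2 | 1⟩
  P={4,5}:  v_{4} + v_{5} = v_{2} — sig = ⟨2 | 1⟩
  P={0,1}:  v_{0} + v_{1} = 2·v_{5} — sig = ⟨2 | 2⟩
  P={1,4}:  v_{1} + v_{4} = 2·v_{2} — sig = ⟨2 | 2⟩

Signatures (|P|; sorted positive RHS coefficients), sorted:
{ ⟨2 | 0⟩ ×2,  ⟨2 | 1⟩ ×5,  ⟨2 | 2⟩ ×2 }


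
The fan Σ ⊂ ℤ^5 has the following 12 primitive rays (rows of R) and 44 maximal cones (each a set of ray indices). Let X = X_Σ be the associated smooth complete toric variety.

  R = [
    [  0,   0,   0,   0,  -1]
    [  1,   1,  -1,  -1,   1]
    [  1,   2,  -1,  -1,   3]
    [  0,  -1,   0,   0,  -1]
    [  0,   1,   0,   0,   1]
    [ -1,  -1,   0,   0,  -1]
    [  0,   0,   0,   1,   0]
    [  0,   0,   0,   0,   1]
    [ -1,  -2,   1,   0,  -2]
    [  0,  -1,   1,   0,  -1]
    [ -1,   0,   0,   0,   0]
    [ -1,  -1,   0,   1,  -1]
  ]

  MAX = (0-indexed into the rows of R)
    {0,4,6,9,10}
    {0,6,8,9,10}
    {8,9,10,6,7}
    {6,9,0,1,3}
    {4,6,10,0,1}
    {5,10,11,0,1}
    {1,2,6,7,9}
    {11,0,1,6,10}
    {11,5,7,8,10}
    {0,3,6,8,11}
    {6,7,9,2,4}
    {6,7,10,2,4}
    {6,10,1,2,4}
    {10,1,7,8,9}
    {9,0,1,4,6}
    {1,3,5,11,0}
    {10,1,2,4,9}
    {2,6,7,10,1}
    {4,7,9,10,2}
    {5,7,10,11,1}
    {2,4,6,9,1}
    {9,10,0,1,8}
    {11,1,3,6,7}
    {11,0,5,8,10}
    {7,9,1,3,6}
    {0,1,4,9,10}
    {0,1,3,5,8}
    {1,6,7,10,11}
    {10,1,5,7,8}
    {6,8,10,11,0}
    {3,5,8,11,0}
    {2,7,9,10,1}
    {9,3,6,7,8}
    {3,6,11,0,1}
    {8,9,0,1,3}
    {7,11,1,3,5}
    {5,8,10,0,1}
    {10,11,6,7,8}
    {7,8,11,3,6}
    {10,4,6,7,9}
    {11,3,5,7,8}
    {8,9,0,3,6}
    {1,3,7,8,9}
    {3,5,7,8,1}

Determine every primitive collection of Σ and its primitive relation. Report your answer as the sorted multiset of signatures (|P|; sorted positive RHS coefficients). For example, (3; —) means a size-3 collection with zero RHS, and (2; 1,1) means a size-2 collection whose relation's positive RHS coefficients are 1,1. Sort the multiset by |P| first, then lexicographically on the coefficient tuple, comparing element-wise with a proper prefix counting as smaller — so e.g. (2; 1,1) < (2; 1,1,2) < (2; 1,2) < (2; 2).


Δ(Σ) — 12 vertices, 19 min non-faces:

  {0,7}:  v_{0} + v_{7} = 0 ; sig = (2; —)
  {3,4}:  v_{3} + v_{4} = 0 ; sig = (2; —)
  {3,10}:  v_{3} + v_{10} = v_{5} ; sig = (2; 1)
  {4,5}:  v_{4} + v_{5} = v_{10} ; sig = (2; 1)
  {5,6}:  v_{5} + v_{6} = v_{11} ; sig = (2; 1)
  {5,9}:  v_{5} + v_{9} = v_{8} ; sig = (2; 1)
  {0,2}:  v_{0} + v_{2} = v_{1} + v_{4} ; sig = (2; 1,1)
  {2,3}:  v_{2} + v_{3} = v_{1} + v_{7} ; sig = (2; 1,1)
  {4,8}:  v_{4} + v_{8} = v_{9} + v_{10} ; sig = (2; 1,1)
  {4,11}:  v_{4} + v_{11} = v_{6} + v_{10} ; sig = (2; 1,1)
  {9,11}:  v_{9} + v_{11} = v_{6} + v_{8} ; sig = (2; 1,1)
  {2,5}:  v_{2} + v_{5} = v_{1} + v_{7} + v_{10} ; sig = (2; 1,1,1)
  {2,8}:  v_{2} + v_{8} = v_{1} + v_{7} + v_{9} + v_{10} ; sig = (2; 1,1,1,1)
  {2,11}:  v_{2} + v_{11} = v_{1} + v_{6} + v_{7} + v_{10} ; sig = (2; 1,1,1,1)
  {1,4,7}:  v_{1} + v_{4} + v_{7} = v_{2} ; sig = (3; 1)
  {1,6,8}:  v_{1} + v_{6} + v_{8} = v_{3} ; sig = (3; 1)
  {1,8,11}:  v_{1} + v_{8} + v_{11} = v_{3} + v_{5} ; sig = (3; 1,1)
  {1,6,9,10}:  v_{1} + v_{6} + v_{9} + v_{10} = 0 ; sig = (4; —)
  {2,6,9,10}:  v_{2} + v_{6} + v_{9} + v_{10} = v_{4} + v_{7} ; sig = (4; 1,1)

so the primitive-relation signature multiset is
    (2; —)
    (2; —)
    (2; 1)
    (2; 1)
    (2; 1)
    (2; 1)
    (2; 1,1)
    (2; 1,1)
    (2; 1,1)
    (2; 1,1)
    (2; 1,1)
    (2; 1,1,1)
    (2; 1,1,1,1)
    (2; 1,1,1,1)
    (3; 1)
    (3; 1)
    (3; 1,1)
    (4; —)
    (4; 1,1)


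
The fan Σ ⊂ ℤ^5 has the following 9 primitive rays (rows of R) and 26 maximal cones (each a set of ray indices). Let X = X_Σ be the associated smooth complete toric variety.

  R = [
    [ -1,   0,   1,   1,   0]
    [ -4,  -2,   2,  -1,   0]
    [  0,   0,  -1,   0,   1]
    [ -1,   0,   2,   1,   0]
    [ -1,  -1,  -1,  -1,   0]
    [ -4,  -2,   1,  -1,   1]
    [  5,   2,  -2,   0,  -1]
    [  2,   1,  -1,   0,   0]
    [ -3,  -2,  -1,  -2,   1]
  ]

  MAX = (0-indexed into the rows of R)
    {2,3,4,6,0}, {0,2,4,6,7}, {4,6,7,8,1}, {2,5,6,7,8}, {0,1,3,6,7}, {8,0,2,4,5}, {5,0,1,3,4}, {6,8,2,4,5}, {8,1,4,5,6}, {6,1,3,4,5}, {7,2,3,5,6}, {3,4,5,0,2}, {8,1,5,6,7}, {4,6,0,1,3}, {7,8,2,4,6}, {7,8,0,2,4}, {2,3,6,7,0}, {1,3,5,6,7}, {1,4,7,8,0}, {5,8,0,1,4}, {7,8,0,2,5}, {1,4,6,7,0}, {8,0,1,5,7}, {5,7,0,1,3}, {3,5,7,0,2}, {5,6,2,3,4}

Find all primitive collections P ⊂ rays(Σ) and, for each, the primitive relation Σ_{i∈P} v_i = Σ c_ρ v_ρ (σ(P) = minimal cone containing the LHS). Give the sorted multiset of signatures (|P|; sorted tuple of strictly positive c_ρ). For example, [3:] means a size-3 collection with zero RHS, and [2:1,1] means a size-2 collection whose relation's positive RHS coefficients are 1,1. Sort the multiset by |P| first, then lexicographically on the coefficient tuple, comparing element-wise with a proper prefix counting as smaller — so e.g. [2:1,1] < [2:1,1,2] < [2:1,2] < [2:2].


The 6 primitive collections of Σ (r=9, n=5):

  {1,2}:  v_{1} + v_{2} = v_{5}  ⇒ sig = [2:1]
  {3,8}:  v_{3} + v_{8} = v_{5}  ⇒ sig = [2:1]
  {0,5,6}:  v_{0} + v_{5} + v_{6} = 0  ⇒ sig = [3:]
  {3,4,7}:  v_{3} + v_{4} + v_{7} = 0  ⇒ sig = [3:]
  {4,5,7}:  v_{4} + v_{5} + v_{7} = v_{8}  ⇒ sig = [3:1]
  {0,6,8}:  v_{0} + v_{6} + v_{8} = v_{4} + v_{7}  ⇒ sig = [3:1,1]

Signatures (|P|; sorted positive RHS coefficients), sorted:
    |P|=2: 2 collections, coeffs (1), (1)
    |P|=3: 4 collections, coeffs (), (), (1), (1,1)


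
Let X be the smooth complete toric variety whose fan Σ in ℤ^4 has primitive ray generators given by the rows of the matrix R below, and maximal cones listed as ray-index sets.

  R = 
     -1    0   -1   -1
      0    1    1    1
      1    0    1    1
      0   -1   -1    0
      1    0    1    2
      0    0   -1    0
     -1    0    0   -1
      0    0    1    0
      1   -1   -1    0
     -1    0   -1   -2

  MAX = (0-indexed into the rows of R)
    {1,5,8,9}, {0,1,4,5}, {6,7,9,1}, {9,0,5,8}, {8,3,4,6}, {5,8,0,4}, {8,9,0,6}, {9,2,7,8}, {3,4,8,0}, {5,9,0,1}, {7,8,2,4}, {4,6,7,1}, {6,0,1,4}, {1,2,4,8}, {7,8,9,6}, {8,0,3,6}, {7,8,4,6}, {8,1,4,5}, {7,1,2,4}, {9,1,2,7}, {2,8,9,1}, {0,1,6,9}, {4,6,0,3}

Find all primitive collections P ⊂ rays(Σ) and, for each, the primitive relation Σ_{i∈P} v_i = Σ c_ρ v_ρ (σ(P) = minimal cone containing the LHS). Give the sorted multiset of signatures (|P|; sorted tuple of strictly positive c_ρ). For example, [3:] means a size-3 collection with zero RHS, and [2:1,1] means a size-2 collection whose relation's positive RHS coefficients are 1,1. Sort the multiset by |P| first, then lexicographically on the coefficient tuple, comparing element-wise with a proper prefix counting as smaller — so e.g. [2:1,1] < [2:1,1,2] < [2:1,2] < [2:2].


Primitive collections (16):

  {0,2}:  v_{0} + v_{2} = 0  so sig = [2:]
  {4,9}:  v_{4} + v_{9} = 0  so sig = [2:]
  {5,7}:  v_{5} + v_{7} = 0  so sig = [2:]
  {0,7}:  v_{0} + v_{7} = v_{6}  so sig = [2:1]
  {2,6}:  v_{2} + v_{6} = v_{7}  so sig = [2:1]
  {5,6}:  v_{5} + v_{6} = v_{0}  so sig = [2:1]
  {1,3}:  v_{1} + v_{3} = v_{0} + v_{4}  so sig = [2:1,1]
  {2,5}:  v_{2} + v_{5} = v_{1} + v_{8}  so sig = [2:1,1]
  {2,3}:  v_{2} + v_{3} = v_{4} + v_{6} + v_{8}  so sig = [2:1,1,1]
  {3,9}:  v_{3} + v_{9} = v_{0} + v_{6} + v_{8}  so sig = [2:1,1,1]
  {3,5}:  v_{3} + v_{5} = 2·v_{0} + v_{4} + v_{8}  so sig = [2:1,1,2]
  {3,7}:  v_{3} + v_{7} = v_{4} + 2·v_{6} + v_{8}  so sig = [2:1,1,2]
  {1,6,8}:  v_{1} + v_{6} + v_{8} = 0  so sig = [3:]
  {0,1,8}:  v_{0} + v_{1} + v_{8} = v_{5}  so sig = [3:1]
  {1,7,8}:  v_{1} + v_{7} + v_{8} = v_{2}  so sig = [3:1]
  {0,4,6,8}:  v_{0} + v_{4} + v_{6} + v_{8} = v_{3}  so sig = [4:1]

Hence PRS(X_Σ) =
    [2:]
    [2:]
    [2:]
    [2:1]
    [2:1]
    [2:1]
    [2:1,1]
    [2:1,1]
    [2:1,1,1]
    [2:1,1,1]
    [2:1,1,2]
    [2:1,1,2]
    [3:]
    [3:1]
    [3:1]
    [4:1]


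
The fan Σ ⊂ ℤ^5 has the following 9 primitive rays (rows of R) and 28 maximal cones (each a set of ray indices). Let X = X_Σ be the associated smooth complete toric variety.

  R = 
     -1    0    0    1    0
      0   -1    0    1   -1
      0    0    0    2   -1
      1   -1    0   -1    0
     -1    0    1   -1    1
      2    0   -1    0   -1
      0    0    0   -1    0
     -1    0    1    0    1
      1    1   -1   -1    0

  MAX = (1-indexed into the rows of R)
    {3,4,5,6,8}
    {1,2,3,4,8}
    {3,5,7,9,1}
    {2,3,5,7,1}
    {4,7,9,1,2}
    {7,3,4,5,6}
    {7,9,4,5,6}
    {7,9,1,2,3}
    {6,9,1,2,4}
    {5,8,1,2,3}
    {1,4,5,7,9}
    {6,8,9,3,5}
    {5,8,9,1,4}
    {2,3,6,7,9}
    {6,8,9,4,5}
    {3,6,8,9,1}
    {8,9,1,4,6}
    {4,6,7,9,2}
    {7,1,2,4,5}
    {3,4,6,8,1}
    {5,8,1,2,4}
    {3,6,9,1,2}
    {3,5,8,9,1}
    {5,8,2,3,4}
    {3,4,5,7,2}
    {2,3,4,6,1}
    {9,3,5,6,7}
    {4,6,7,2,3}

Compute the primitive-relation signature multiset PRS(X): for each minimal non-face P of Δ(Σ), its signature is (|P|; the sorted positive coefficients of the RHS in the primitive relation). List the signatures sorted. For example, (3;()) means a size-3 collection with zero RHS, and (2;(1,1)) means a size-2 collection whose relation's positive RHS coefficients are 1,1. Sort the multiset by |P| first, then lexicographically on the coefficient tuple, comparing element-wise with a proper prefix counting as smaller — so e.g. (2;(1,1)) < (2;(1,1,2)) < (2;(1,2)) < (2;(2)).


10 minimal non-faces of Δ(Σ) (on 9 rays):

  P={7,8}:  v_{7} + v_{8} = v_{5}  ⇒ sig = (2;(1))
  P={1,5,6}:  v_{1} + v_{5} + v_{6} = 0  ⇒ sig = (3;())
  P={2,8,9}:  v_{2} + v_{8} + v_{9} = 0  ⇒ sig = (3;())
  P={2,5,9}:  v_{2} + v_{5} + v_{9} = v_{7}  ⇒ sig = (3;(1))
  P={3,4,9}:  v_{3} + v_{4} + v_{9} = v_{6}  ⇒ sig = (3;(1))
  P={1,6,7}:  v_{1} + v_{6} + v_{7} = v_{2} + v_{9}  ⇒ sig = (3;(1,1))
  P={2,6,8}:  v_{2} + v_{6} + v_{8} = v_{3} + v_{4}  ⇒ sig = (3;(1,1))
  P={2,5,6}:  v_{2} + v_{5} + v_{6} = v_{3} + v_{4} + v_{7}  ⇒ sig = (3;(1,1,1))
  P={1,3,4,7}:  v_{1} + v_{3} + v_{4} + v_{7} = v_{2}  ⇒ sig = (4;(1))
  P={1,3,4,5}:  v_{1} + v_{3} + v_{4} + v_{5} = v_{2} + v_{8}  ⇒ sig = (4;(1,1))

Hence PRS(X_Σ) =
{ (2;(1)),  (3;()) ×2,  (3;(1)) ×2,  (3;(1,1)) ×2,  (3;(1,1,1)),  (4;(1)),  (4;(1,1)) }


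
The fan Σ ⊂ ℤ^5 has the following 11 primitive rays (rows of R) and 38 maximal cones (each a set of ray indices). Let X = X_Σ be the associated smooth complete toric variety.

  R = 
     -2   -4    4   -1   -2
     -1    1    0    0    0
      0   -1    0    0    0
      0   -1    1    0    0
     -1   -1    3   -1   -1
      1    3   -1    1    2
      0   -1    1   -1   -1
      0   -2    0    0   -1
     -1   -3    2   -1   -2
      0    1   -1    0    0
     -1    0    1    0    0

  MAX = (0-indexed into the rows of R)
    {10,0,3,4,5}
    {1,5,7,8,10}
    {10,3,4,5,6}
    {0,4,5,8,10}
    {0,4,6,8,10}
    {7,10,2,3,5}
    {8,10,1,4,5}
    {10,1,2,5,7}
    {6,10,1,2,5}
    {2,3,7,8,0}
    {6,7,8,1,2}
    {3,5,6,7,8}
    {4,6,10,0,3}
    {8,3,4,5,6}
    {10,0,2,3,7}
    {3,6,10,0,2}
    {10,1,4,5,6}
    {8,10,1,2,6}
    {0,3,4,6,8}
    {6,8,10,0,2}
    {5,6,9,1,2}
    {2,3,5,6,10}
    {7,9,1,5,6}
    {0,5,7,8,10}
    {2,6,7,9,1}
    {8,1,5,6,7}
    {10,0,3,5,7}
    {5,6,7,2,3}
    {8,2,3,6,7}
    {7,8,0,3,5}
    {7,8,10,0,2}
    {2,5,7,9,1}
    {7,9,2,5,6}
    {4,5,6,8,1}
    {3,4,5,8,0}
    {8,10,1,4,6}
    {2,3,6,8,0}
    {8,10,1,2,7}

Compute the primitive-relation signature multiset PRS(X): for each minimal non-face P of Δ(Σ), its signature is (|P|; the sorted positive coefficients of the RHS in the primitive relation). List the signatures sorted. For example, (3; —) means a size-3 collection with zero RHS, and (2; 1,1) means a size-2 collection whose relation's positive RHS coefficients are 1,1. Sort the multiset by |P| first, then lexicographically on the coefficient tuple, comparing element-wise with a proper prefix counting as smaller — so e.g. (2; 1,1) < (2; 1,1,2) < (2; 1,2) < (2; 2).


Σ has 17 primitive collections:

  P={3,9}:  v_{3} + v_{9} = 0  ⟹  sig = (2; —)
  P={1,3}:  v_{1} + v_{3} = v_{10}  ⟹  sig = (2; 1)
  P={9,10}:  v_{9} + v_{10} = v_{1}  ⟹  sig = (2; 1)
  P={0,9}:  v_{0} + v_{9} = v_{8} + v_{10}  ⟹  sig = (2; 1,1)
  P={2,4}:  v_{2} + v_{4} = v_{3} + v_{6} + v_{10}  ⟹  sig = (2; 1,1,1)
  P={8,9}:  v_{8} + v_{9} = v_{1} + v_{6} + v_{7}  ⟹  sig = (2; 1,1,1)
  P={4,9}:  v_{4} + v_{9} = v_{1} + v_{5} + v_{6} + v_{8}  ⟹  sig = (2; 1,1,1,1)
  P={0,1}:  v_{0} + v_{1} = v_{8} + 2·v_{10}  ⟹  sig = (2; 1,2)
  P={4,7}:  v_{4} + v_{7} = v_{5} + 2·v_{8}  ⟹  sig = (2; 1,2)
  P={2,5,8}:  v_{2} + v_{5} + v_{8} = v_{3}  ⟹  sig = (3; 1)
  P={3,8,10}:  v_{3} + v_{8} + v_{10} = v_{0}  ⟹  sig = (3; 1)
  P={6,7,10}:  v_{6} + v_{7} + v_{10} = v_{8}  ⟹  sig = (3; 1)
  P={0,5,6}:  v_{0} + v_{5} + v_{6} = v_{3} + v_{4}  ⟹  sig = (3; 1,1)
  P={0,2,5}:  v_{0} + v_{2} + v_{5} = 2·v_{3} + v_{10}  ⟹  sig = (3; 1,2)
  P={0,6,7}:  v_{0} + v_{6} + v_{7} = v_{3} + 2·v_{8}  ⟹  sig = (3; 1,2)
  P={5,6,8,10}:  v_{5} + v_{6} + v_{8} + v_{10} = v_{4}  ⟹  sig = (4; 1)
  P={1,2,5,6,7}:  v_{1} + v_{2} + v_{5} + v_{6} + v_{7} = 0  ⟹  sig = (5; —)

Signatures (|P|; sorted positive RHS coefficients), sorted:
    |P|=2: 9 collections, coeffs (), (1), (1), (1,1), (1,1,1), (1,1,1), (1,1,1,1), (1,2), (1,2)
    |P|=3: 6 collections, coeffs (1), (1), (1), (1,1), (1,2), (1,2)
    |P|=4: 1 collection, coeffs (1)
    |P|=5: 1 collection, coeffs ()


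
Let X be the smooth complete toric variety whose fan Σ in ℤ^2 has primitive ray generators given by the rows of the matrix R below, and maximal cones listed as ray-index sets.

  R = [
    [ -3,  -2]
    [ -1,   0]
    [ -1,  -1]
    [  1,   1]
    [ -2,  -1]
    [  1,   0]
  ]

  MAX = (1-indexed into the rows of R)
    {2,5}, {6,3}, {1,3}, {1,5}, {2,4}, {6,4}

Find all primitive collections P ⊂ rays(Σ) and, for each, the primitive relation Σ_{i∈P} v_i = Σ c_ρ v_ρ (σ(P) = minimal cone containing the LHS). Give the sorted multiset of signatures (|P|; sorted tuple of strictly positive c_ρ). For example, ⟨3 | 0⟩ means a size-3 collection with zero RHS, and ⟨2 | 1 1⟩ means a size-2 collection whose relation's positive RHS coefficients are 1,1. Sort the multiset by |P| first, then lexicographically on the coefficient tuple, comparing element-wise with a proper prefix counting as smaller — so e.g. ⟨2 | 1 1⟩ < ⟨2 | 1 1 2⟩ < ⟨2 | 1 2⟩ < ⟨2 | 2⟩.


Σ has 9 primitive collections:

  P={2,6}:  v_{2} + v_{6} = 0 ; sig = ⟨2 | 0⟩
  P={3,4}:  v_{3} + v_{4} = 0 ; sig = ⟨2 | 0⟩
  P={1,4}:  v_{1} + v_{4} = v_{5} ; sig = ⟨2 | 1⟩
  P={2,3}:  v_{2} + v_{3} = v_{5} ; sig = ⟨2 | 1⟩
  P={3,5}:  v_{3} + v_{5} = v_{1} ; sig = ⟨2 | 1⟩
  P={4,5}:  v_{4} + v_{5} = v_{2} ; sig = ⟨2 | 1⟩
  P={5,6}:  v_{5} + v_{6} = v_{3} ; sig = ⟨2 | 1⟩
  P={1,2}:  v_{1} + v_{2} = 2·v_{5} ; sig = ⟨2 | 2⟩
  P={1,6}:  v_{1} + v_{6} = 2·v_{3} ; sig = ⟨2 | 2⟩

so the primitive-relation signature multiset is
[⟨2 | 0⟩, ⟨2 | 0⟩, ⟨2 | 1⟩, ⟨2 | 1⟩, ⟨2 | 1⟩, ⟨2 | 1⟩, ⟨2 | 1⟩, ⟨2 | 2⟩, ⟨2 | 2⟩]


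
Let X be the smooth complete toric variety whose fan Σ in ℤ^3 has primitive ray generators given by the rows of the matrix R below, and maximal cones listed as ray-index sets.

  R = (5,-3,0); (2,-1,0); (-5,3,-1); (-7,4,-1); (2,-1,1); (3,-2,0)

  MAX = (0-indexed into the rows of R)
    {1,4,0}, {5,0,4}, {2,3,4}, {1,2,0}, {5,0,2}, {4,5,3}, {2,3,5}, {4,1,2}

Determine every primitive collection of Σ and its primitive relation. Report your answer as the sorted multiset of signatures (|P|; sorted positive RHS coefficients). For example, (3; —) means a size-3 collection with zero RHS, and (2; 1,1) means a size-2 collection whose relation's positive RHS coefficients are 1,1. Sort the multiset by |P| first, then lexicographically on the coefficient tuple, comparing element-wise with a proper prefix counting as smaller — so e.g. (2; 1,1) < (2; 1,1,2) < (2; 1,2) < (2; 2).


The 5 primitive collections of Σ (r=6, n=3):

  • {1,3}:  v_{1} + v_{3} = v_{2}  so sig = (2; 1)
  • {1,5}:  v_{1} + v_{5} = v_{0}  so sig = (2; 1)
  • {0,3}:  v_{0} + v_{3} = v_{2} + v_{5}  so sig = (2; 1,1)
  • {2,4,5}:  v_{2} + v_{4} + v_{5} = 0  so sig = (3; —)
  • {0,2,4}:  v_{0} + v_{2} + v_{4} = v_{1}  so sig = (3; 1)

so the primitive-relation signature multiset is
[(2; 1), (2; 1), (2; 1,1), (3; —), (3; 1)]


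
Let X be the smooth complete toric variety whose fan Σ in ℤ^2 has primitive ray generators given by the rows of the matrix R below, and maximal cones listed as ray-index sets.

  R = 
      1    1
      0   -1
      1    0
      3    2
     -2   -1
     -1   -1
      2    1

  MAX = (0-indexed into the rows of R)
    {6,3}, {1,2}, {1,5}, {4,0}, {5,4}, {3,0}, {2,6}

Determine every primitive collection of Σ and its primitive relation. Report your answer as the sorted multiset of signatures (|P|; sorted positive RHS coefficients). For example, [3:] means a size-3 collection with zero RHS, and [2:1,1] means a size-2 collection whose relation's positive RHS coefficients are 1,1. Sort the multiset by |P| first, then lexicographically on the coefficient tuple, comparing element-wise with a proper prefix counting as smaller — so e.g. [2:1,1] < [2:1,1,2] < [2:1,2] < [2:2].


Minimal non-faces — 14 found among 7 rays, 7 max cones:

  P={0,5}:  v_{0} + v_{5} = 0  →  sig = [2:]
  P={4,6}:  v_{4} + v_{6} = 0  →  sig = [2:]
  P={0,1}:  v_{0} + v_{1} = v_{2}  →  sig = [2:1]
  P={0,2}:  v_{0} + v_{2} = v_{6}  →  sig = [2:1]
  P={0,6}:  v_{0} + v_{6} = v_{3}  →  sig = [2:1]
  P={2,4}:  v_{2} + v_{4} = v_{5}  →  sig = [2:1]
  P={2,5}:  v_{2} + v_{5} = v_{1}  →  sig = [2:1]
  P={3,4}:  v_{3} + v_{4} = v_{0}  →  sig = [2:1]
  P={3,5}:  v_{3} + v_{5} = v_{6}  →  sig = [2:1]
  P={5,6}:  v_{5} + v_{6} = v_{2}  →  sig = [2:1]
  P={1,3}:  v_{1} + v_{3} = v_{2} + v_{6}  →  sig = [2:1,1]
  P={1,4}:  v_{1} + v_{4} = 2·v_{5}  →  sig = [2:2]
  P={1,6}:  v_{1} + v_{6} = 2·v_{2}  →  sig = [2:2]
  P={2,3}:  v_{2} + v_{3} = 2·v_{6}  →  sig = [2:2]

Sorted signature multiset PRS(X):
[[2:], [2:], [2:1], [2:1], [2:1], [2:1], [2:1], [2:1], [2:1], [2:1], [2:1,1], [2:2], [2:2], [2:2]]


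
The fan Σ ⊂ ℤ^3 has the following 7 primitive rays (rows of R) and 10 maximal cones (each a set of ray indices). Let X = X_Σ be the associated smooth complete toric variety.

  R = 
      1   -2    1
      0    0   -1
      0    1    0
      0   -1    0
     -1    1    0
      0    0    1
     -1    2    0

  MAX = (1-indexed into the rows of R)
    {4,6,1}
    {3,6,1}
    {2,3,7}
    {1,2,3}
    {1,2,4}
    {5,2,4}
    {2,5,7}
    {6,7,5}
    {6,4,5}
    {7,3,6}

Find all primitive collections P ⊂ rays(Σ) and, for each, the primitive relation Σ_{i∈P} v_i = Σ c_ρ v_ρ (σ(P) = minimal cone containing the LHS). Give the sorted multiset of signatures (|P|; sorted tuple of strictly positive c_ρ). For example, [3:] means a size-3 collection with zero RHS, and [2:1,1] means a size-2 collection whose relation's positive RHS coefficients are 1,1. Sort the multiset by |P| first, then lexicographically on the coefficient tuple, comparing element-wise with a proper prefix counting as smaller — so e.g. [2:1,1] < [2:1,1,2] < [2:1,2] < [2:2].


Minimal non-faces — 6 found among 7 rays, 10 max cones:

  {2,6}:  v_{2} + v_{6} = 0  ⇒ sig = [2:]
  {3,4}:  v_{3} + v_{4} = 0  ⇒ sig = [2:]
  {1,7}:  v_{1} + v_{7} = v_{6}  ⇒ sig = [2:1]
  {3,5}:  v_{3} + v_{5} = v_{7}  ⇒ sig = [2:1]
  {4,7}:  v_{4} + v_{7} = v_{5}  ⇒ sig = [2:1]
  {1,5}:  v_{1} + v_{5} = v_{4} + v_{6}  ⇒ sig = [2:1,1]

Hence PRS(X_Σ) =
[[2:], [2:], [2:1], [2:1], [2:1], [2:1,1]]


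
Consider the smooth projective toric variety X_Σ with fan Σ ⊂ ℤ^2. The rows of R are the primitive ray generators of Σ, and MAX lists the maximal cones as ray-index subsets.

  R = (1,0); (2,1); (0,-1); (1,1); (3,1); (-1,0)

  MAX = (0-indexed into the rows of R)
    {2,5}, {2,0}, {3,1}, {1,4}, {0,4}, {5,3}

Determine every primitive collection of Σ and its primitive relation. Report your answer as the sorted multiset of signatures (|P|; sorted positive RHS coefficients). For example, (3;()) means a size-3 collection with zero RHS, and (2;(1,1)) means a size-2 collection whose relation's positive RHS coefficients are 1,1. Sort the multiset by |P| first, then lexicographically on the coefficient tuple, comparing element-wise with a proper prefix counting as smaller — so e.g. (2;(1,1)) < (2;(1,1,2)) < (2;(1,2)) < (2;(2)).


Σ has 9 primitive collections:

  P = {0,5}:  v_{0} + v_{5} = 0  ⇒ sig = (2;())
  P = {0,1}:  v_{0} + v_{1} = v_{4}  ⇒ sig = (2;(1))
  P = {0,3}:  v_{0} + v_{3} = v_{1}  ⇒ sig = (2;(1))
  P = {1,5}:  v_{1} + v_{5} = v_{3}  ⇒ sig = (2;(1))
  P = {2,3}:  v_{2} + v_{3} = v_{0}  ⇒ sig = (2;(1))
  P = {4,5}:  v_{4} + v_{5} = v_{1}  ⇒ sig = (2;(1))
  P = {1,2}:  v_{1} + v_{2} = 2·v_{0}  ⇒ sig = (2;(2))
  P = {3,4}:  v_{3} + v_{4} = 2·v_{1}  ⇒ sig = (2;(2))
  P = {2,4}:  v_{2} + v_{4} = 3·v_{0}  ⇒ sig = (2;(3))

Signatures (|P|; sorted positive RHS coefficients), sorted:
{ (2;()),  (2;(1)) ×5,  (2;(2)) ×2,  (2;(3)) }


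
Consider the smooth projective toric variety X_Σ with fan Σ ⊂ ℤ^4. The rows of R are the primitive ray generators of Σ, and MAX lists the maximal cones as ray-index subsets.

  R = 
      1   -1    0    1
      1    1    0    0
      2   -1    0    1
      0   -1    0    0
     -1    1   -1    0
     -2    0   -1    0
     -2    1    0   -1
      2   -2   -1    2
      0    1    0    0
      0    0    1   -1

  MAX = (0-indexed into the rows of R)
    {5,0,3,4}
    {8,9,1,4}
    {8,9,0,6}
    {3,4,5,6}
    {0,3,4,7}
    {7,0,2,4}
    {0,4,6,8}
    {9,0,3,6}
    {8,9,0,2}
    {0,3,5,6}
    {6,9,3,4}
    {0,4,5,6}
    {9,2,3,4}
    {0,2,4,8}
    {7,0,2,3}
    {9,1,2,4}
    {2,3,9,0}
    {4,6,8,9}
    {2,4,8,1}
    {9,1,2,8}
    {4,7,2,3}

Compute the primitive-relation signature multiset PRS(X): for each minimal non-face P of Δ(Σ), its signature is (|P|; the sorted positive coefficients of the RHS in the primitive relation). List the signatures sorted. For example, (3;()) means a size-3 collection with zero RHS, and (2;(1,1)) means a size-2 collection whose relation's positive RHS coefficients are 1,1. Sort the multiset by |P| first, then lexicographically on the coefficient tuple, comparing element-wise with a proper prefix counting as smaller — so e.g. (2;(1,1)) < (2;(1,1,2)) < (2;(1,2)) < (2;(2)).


Primitive collections (18):

  • {2,6}:  v_{2} + v_{6} = 0  →  sig = (2;())
  • {3,8}:  v_{3} + v_{8} = 0  →  sig = (2;())
  • {1,5}:  v_{1} + v_{5} = v_{4}  →  sig = (2;(1))
  • {0,1}:  v_{0} + v_{1} = v_{2} + v_{8}  →  sig = (2;(1,1))
  • {5,9}:  v_{5} + v_{9} = v_{3} + v_{6}  →  sig = (2;(1,1))
  • {7,9}:  v_{7} + v_{9} = v_{2} + v_{3}  →  sig = (2;(1,1))
  • {1,3}:  v_{1} + v_{3} = v_{2} + v_{4} + v_{9}  →  sig = (2;(1,1,1))
  • {1,6}:  v_{1} + v_{6} = v_{4} + v_{8} + v_{9}  →  sig = (2;(1,1,1))
  • {2,5}:  v_{2} + v_{5} = v_{0} + v_{3} + v_{4}  →  sig = (2;(1,1,1))
  • {5,8}:  v_{5} + v_{8} = v_{0} + v_{4} + v_{6}  →  sig = (2;(1,1,1))
  • {6,7}:  v_{6} + v_{7} = v_{0} + v_{3} + v_{4}  →  sig = (2;(1,1,1))
  • {7,8}:  v_{7} + v_{8} = v_{0} + v_{2} + v_{4}  →  sig = (2;(1,1,1))
  • {1,7}:  v_{1} + v_{7} = 2·v_{2} + v_{4}  →  sig = (2;(1,2))
  • {5,7}:  v_{5} + v_{7} = 2·v_{0} + 2·v_{3} + 2·v_{4}  →  sig = (2;(2,2,2))
  • {0,4,9}:  v_{0} + v_{4} + v_{9} = 0  →  sig = (3;())
  • {0,2,3,4}:  v_{0} + v_{2} + v_{3} + v_{4} = v_{7}  →  sig = (4;(1))
  • {0,3,4,6}:  v_{0} + v_{3} + v_{4} + v_{6} = v_{5}  →  sig = (4;(1))
  • {2,4,8,9}:  v_{2} + v_{4} + v_{8} + v_{9} = v_{1}  →  sig = (4;(1))

Signatures (|P|; sorted positive RHS coefficients), sorted:
    (2;())
    (2;())
    (2;(1))
    (2;(1,1))
    (2;(1,1))
    (2;(1,1))
    (2;(1,1,1))
    (2;(1,1,1))
    (2;(1,1,1))
    (2;(1,1,1))
    (2;(1,1,1))
    (2;(1,1,1))
    (2;(1,2))
    (2;(2,2,2))
    (3;())
    (4;(1))
    (4;(1))
    (4;(1))


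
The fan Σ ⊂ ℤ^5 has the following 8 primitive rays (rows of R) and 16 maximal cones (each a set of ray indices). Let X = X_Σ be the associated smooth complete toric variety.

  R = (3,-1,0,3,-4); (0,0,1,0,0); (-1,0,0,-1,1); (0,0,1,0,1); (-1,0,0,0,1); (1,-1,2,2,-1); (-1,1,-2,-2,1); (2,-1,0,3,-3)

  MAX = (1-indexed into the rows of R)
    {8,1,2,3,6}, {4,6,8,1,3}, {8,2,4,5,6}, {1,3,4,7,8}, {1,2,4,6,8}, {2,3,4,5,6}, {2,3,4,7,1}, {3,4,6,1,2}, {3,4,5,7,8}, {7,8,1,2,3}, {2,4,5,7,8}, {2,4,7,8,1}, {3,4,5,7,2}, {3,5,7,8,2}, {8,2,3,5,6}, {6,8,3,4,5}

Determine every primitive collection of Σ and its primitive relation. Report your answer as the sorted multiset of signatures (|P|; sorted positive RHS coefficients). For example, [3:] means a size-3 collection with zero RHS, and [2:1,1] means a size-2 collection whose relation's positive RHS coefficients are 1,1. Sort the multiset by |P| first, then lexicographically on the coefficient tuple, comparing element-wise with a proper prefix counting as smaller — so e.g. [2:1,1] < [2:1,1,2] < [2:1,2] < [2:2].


|primitive collections| = 3. Relations:

  {6,7}:  v_{6} + v_{7} = 0  ⟹  sig = [2:]
  {1,5}:  v_{1} + v_{5} = v_{8}  ⟹  sig = [2:1]
  {2,3,4,8}:  v_{2} + v_{3} + v_{4} + v_{8} = v_{6}  ⟹  sig = [4:1]

so the primitive-relation signature multiset is
    |P|=2: 2 collections, coeffs (), (1)
    |P|=4: 1 collection, coeffs (1)


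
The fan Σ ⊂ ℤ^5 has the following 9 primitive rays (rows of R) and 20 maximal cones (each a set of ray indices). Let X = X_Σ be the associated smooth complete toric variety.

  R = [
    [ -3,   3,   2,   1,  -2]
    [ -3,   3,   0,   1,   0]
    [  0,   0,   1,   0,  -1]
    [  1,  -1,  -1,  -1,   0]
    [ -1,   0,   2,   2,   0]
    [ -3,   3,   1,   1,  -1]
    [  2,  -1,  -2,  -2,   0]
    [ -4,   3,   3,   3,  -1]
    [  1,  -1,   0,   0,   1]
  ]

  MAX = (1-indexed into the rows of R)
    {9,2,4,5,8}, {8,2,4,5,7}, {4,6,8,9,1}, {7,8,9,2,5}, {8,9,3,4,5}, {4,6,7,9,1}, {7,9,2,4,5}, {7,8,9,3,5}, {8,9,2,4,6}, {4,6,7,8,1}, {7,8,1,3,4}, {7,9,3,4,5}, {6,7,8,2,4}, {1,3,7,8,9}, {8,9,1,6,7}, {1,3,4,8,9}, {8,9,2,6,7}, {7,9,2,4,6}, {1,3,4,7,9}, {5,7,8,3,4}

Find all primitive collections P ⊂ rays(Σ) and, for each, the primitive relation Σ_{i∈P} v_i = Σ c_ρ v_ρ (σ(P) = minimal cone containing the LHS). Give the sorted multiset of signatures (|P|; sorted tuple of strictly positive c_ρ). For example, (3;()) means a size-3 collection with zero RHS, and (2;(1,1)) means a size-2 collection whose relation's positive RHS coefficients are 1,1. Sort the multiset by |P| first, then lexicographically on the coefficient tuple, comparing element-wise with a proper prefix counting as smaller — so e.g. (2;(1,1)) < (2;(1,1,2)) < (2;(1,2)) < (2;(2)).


Δ(Σ) — 9 vertices, 6 min non-faces:

  {2,3}:  v_{2} + v_{3} = v_{6}  ⟹  sig = (2;(1))
  {3,6}:  v_{3} + v_{6} = v_{1}  ⟹  sig = (2;(1))
  {5,6}:  v_{5} + v_{6} = v_{8}  ⟹  sig = (2;(1))
  {1,5}:  v_{1} + v_{5} = v_{3} + v_{8}  ⟹  sig = (2;(1,1))
  {1,2}:  v_{1} + v_{2} = 2·v_{6}  ⟹  sig = (2;(2))
  {4,7,8,9}:  v_{4} + v_{7} + v_{8} + v_{9} = 0  ⟹  sig = (4;())

Hence PRS(X_Σ) =
    |P|=2: 5 collections, coeffs (1), (1), (1), (1,1), (2)
    |P|=4: 1 collection, coeffs ()


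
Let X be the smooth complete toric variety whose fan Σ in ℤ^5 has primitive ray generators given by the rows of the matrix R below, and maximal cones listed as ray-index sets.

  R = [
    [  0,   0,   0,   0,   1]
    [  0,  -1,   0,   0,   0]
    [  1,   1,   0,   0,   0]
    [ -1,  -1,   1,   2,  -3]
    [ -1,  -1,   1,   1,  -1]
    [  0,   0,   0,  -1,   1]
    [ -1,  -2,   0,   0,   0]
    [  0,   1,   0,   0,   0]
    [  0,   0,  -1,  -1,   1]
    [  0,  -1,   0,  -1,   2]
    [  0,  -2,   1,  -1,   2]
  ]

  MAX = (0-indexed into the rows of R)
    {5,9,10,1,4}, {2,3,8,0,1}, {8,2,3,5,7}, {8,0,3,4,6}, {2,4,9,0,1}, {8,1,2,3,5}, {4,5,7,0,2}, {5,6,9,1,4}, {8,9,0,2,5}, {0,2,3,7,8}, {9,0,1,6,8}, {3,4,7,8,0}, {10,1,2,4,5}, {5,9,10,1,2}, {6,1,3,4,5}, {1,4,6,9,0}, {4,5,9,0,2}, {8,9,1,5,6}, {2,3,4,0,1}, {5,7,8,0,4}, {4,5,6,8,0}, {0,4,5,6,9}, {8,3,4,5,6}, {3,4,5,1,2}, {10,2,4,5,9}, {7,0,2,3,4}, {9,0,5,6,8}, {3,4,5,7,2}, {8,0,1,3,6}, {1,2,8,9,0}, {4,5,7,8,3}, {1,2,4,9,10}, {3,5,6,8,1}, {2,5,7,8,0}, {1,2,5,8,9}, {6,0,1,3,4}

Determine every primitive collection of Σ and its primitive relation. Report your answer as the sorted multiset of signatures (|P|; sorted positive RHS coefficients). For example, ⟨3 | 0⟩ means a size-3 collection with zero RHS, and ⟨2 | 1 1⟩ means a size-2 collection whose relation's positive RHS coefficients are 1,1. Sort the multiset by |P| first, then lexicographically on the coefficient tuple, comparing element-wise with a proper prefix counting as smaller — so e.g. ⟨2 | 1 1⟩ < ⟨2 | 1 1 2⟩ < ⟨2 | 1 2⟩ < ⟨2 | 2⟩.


|primitive collections| = 16. Relations:

  • {1,7}:  v_{1} + v_{7} = 0  ⇒ sig = ⟨2 | 0⟩
  • {2,6}:  v_{2} + v_{6} = v_{1}  ⇒ sig = ⟨2 | 1⟩
  • {3,9}:  v_{3} + v_{9} = v_{1} + v_{4}  ⇒ sig = ⟨2 | 1 1⟩
  • {6,7}:  v_{6} + v_{7} = v_{4} + v_{8}  ⇒ sig = ⟨2 | 1 1⟩
  • {7,9}:  v_{7} + v_{9} = v_{0} + v_{5}  ⇒ sig = ⟨2 | 1 1⟩
  • {8,10}:  v_{8} + v_{10} = v_{1} + v_{5} + v_{9}  ⇒ sig = ⟨2 | 1 1 1⟩
  • {7,10}:  v_{7} + v_{10} = v_{2} + v_{4} + v_{5} + v_{9}  ⇒ sig = ⟨2 | 1 1 1 1⟩
  • {6,10}:  v_{6} + v_{10} = 2·v_{1} + v_{4} + v_{5} + v_{9}  ⇒ sig = ⟨2 | 1 1 1 2⟩
  • {0,10}:  v_{0} + v_{10} = v_{2} + v_{4} + 2·v_{9}  ⇒ sig = ⟨2 | 1 1 2⟩
  • {3,10}:  v_{3} + v_{10} = 2·v_{1} + v_{2} + 2·v_{4} + v_{5}  ⇒ sig = ⟨2 | 1 1 2 2⟩
  • {2,4,8}:  v_{2} + v_{4} + v_{8} = 0  ⇒ sig = ⟨3 | 0⟩
  • {0,1,5}:  v_{0} + v_{1} + v_{5} = v_{9}  ⇒ sig = ⟨3 | 1⟩
  • {0,3,5}:  v_{0} + v_{3} + v_{5} = v_{4}  ⇒ sig = ⟨3 | 1⟩
  • {1,4,8}:  v_{1} + v_{4} + v_{8} = v_{6}  ⇒ sig = ⟨3 | 1⟩
  • {4,8,9}:  v_{4} + v_{8} + v_{9} = v_{0} + v_{5} + v_{6}  ⇒ sig = ⟨3 | 1 1 1⟩
  • {1,2,4,5,9}:  v_{1} + v_{2} + v_{4} + v_{5} + v_{9} = v_{10}  ⇒ sig = ⟨5 | 1⟩

so the primitive-relation signature multiset is
    |P|=2: 10 collections, coeffs (), (1), (1,1), (1,1), (1,1), (1,1,1), (1,1,1,1), (1,1,1,2), (1,1,2), (1,1,2,2)
    |P|=3: 5 collections, coeffs (), (1), (1), (1), (1,1,1)
    |P|=5: 1 collection, coeffs (1)


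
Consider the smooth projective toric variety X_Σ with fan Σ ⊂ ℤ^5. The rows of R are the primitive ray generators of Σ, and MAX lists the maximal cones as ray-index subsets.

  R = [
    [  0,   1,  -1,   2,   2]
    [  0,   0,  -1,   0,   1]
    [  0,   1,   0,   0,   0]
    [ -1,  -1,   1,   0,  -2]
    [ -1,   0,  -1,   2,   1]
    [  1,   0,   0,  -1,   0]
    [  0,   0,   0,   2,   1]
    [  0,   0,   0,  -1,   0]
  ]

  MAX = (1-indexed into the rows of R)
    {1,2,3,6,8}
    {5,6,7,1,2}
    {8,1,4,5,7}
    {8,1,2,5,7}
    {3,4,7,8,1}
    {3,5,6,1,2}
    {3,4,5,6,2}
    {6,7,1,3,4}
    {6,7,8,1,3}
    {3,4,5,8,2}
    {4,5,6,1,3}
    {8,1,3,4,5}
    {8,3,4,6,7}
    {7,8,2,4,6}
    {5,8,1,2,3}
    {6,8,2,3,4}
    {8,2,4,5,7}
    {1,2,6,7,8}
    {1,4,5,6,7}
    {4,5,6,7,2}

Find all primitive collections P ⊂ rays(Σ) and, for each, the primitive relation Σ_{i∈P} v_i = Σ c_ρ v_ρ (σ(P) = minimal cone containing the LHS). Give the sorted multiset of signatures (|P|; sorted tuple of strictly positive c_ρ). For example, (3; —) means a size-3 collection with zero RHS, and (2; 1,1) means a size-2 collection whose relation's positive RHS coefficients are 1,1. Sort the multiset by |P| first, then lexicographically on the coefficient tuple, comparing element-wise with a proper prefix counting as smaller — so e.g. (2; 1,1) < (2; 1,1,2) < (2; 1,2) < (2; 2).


Minimal non-faces — 5 found among 8 rays, 20 max cones:

  P={1,2,4}:  v_{1} + v_{2} + v_{4} = v_{5}  so sig = (3; 1)
  P={2,3,7}:  v_{2} + v_{3} + v_{7} = v_{1}  so sig = (3; 1)
  P={5,6,8}:  v_{5} + v_{6} + v_{8} = v_{2}  so sig = (3; 1)
  P={3,5,7}:  v_{3} + v_{5} + v_{7} = 2·v_{1} + v_{4}  so sig = (3; 1,2)
  P={1,4,6,8}:  v_{1} + v_{4} + v_{6} + v_{8} = 0  so sig = (4; —)

Signatures (|P|; sorted positive RHS coefficients), sorted:
[(3; 1), (3; 1), (3; 1), (3; 1,2), (4; —)]


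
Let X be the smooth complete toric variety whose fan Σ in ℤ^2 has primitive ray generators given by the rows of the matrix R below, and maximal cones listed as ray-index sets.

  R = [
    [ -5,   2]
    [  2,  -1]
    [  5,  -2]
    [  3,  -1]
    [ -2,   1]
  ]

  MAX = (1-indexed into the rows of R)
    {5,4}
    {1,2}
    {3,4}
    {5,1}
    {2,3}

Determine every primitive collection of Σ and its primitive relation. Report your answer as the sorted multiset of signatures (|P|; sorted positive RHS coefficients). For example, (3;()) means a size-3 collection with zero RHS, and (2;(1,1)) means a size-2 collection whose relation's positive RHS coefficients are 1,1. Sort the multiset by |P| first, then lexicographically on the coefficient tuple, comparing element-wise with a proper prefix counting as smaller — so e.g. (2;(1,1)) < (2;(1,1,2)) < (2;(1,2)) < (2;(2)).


Δ(Σ) — 5 vertices, 5 min non-faces:

  • {1,3}:  v_{1} + v_{3} = 0 — sig = (2;())
  • {2,5}:  v_{2} + v_{5} = 0 — sig = (2;())
  • {1,4}:  v_{1} + v_{4} = v_{5} — sig = (2;(1))
  • {2,4}:  v_{2} + v_{4} = v_{3} — sig = (2;(1))
  • {3,5}:  v_{3} + v_{5} = v_{4} — sig = (2;(1))

so the primitive-relation signature multiset is
[(2;()), (2;()), (2;(1)), (2;(1)), (2;(1))]
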